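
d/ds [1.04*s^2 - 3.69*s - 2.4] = 2.08*s - 3.69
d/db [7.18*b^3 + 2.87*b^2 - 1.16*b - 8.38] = 21.54*b^2 + 5.74*b - 1.16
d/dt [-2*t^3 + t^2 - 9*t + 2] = -6*t^2 + 2*t - 9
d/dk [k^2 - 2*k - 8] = 2*k - 2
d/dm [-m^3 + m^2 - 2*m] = -3*m^2 + 2*m - 2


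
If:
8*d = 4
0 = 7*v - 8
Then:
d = 1/2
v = 8/7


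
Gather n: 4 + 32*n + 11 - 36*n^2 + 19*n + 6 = -36*n^2 + 51*n + 21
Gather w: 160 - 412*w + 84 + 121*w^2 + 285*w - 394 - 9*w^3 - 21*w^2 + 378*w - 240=-9*w^3 + 100*w^2 + 251*w - 390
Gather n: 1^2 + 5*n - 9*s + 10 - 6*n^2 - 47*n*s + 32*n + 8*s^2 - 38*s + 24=-6*n^2 + n*(37 - 47*s) + 8*s^2 - 47*s + 35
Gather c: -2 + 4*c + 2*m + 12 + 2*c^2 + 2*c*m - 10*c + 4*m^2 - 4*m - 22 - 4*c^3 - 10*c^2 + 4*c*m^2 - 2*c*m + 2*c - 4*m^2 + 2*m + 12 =-4*c^3 - 8*c^2 + c*(4*m^2 - 4)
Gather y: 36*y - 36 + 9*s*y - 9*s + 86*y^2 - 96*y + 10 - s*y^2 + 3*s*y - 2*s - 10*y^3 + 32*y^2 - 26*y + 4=-11*s - 10*y^3 + y^2*(118 - s) + y*(12*s - 86) - 22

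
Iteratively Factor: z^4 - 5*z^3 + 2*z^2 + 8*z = (z + 1)*(z^3 - 6*z^2 + 8*z) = (z - 2)*(z + 1)*(z^2 - 4*z) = (z - 4)*(z - 2)*(z + 1)*(z)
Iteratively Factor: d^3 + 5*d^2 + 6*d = (d)*(d^2 + 5*d + 6) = d*(d + 2)*(d + 3)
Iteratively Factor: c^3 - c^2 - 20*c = (c - 5)*(c^2 + 4*c) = c*(c - 5)*(c + 4)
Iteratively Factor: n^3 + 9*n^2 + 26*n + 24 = (n + 4)*(n^2 + 5*n + 6) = (n + 3)*(n + 4)*(n + 2)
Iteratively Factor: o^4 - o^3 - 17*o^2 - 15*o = (o - 5)*(o^3 + 4*o^2 + 3*o) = (o - 5)*(o + 3)*(o^2 + o) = (o - 5)*(o + 1)*(o + 3)*(o)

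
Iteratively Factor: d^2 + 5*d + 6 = (d + 2)*(d + 3)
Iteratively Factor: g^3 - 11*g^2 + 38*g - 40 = (g - 5)*(g^2 - 6*g + 8) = (g - 5)*(g - 2)*(g - 4)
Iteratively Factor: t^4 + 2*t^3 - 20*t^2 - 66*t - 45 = (t + 3)*(t^3 - t^2 - 17*t - 15) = (t - 5)*(t + 3)*(t^2 + 4*t + 3) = (t - 5)*(t + 1)*(t + 3)*(t + 3)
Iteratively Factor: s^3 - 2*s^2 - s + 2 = (s + 1)*(s^2 - 3*s + 2) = (s - 1)*(s + 1)*(s - 2)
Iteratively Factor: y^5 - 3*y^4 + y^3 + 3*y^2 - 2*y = (y + 1)*(y^4 - 4*y^3 + 5*y^2 - 2*y) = (y - 1)*(y + 1)*(y^3 - 3*y^2 + 2*y) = (y - 2)*(y - 1)*(y + 1)*(y^2 - y) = (y - 2)*(y - 1)^2*(y + 1)*(y)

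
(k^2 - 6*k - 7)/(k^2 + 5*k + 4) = (k - 7)/(k + 4)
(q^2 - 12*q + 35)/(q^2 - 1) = (q^2 - 12*q + 35)/(q^2 - 1)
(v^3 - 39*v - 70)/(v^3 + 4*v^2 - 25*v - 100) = (v^2 - 5*v - 14)/(v^2 - v - 20)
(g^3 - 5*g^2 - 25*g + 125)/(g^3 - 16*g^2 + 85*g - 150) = (g + 5)/(g - 6)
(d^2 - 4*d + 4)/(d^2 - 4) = (d - 2)/(d + 2)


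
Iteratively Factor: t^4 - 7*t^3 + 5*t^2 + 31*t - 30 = (t + 2)*(t^3 - 9*t^2 + 23*t - 15) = (t - 3)*(t + 2)*(t^2 - 6*t + 5) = (t - 5)*(t - 3)*(t + 2)*(t - 1)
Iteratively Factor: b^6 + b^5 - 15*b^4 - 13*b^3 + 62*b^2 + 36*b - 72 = (b + 3)*(b^5 - 2*b^4 - 9*b^3 + 14*b^2 + 20*b - 24) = (b + 2)*(b + 3)*(b^4 - 4*b^3 - b^2 + 16*b - 12) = (b - 1)*(b + 2)*(b + 3)*(b^3 - 3*b^2 - 4*b + 12) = (b - 2)*(b - 1)*(b + 2)*(b + 3)*(b^2 - b - 6) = (b - 3)*(b - 2)*(b - 1)*(b + 2)*(b + 3)*(b + 2)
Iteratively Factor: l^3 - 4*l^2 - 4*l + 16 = (l - 4)*(l^2 - 4) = (l - 4)*(l - 2)*(l + 2)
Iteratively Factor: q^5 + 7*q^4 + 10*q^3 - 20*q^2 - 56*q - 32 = (q + 2)*(q^4 + 5*q^3 - 20*q - 16) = (q + 2)*(q + 4)*(q^3 + q^2 - 4*q - 4) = (q - 2)*(q + 2)*(q + 4)*(q^2 + 3*q + 2) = (q - 2)*(q + 1)*(q + 2)*(q + 4)*(q + 2)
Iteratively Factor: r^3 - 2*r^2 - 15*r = (r)*(r^2 - 2*r - 15) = r*(r - 5)*(r + 3)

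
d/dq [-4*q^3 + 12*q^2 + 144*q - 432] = -12*q^2 + 24*q + 144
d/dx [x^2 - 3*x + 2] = 2*x - 3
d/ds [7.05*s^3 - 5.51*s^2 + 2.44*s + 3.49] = 21.15*s^2 - 11.02*s + 2.44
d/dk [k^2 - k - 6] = 2*k - 1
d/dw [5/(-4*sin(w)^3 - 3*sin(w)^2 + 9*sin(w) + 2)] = 15*(4*sin(w)^2 + 2*sin(w) - 3)*cos(w)/(4*sin(w)^3 + 3*sin(w)^2 - 9*sin(w) - 2)^2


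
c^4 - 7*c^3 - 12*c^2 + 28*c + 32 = (c - 8)*(c - 2)*(c + 1)*(c + 2)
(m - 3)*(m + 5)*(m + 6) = m^3 + 8*m^2 - 3*m - 90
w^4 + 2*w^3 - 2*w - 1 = (w - 1)*(w + 1)^3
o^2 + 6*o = o*(o + 6)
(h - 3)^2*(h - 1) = h^3 - 7*h^2 + 15*h - 9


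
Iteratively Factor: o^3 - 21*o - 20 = (o - 5)*(o^2 + 5*o + 4) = (o - 5)*(o + 1)*(o + 4)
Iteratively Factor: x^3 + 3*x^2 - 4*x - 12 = (x + 2)*(x^2 + x - 6) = (x - 2)*(x + 2)*(x + 3)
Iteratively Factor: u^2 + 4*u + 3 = (u + 3)*(u + 1)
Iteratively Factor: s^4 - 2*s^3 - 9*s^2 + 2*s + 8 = (s + 2)*(s^3 - 4*s^2 - s + 4) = (s + 1)*(s + 2)*(s^2 - 5*s + 4) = (s - 1)*(s + 1)*(s + 2)*(s - 4)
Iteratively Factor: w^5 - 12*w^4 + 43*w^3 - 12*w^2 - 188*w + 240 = (w - 4)*(w^4 - 8*w^3 + 11*w^2 + 32*w - 60) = (w - 4)*(w + 2)*(w^3 - 10*w^2 + 31*w - 30) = (w - 4)*(w - 2)*(w + 2)*(w^2 - 8*w + 15) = (w - 5)*(w - 4)*(w - 2)*(w + 2)*(w - 3)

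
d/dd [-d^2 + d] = 1 - 2*d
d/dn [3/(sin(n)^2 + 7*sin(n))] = -3*(2*sin(n) + 7)*cos(n)/((sin(n) + 7)^2*sin(n)^2)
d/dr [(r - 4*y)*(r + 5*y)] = 2*r + y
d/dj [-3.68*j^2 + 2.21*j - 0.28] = 2.21 - 7.36*j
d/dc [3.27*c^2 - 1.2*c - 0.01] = 6.54*c - 1.2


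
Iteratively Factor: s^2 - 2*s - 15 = (s - 5)*(s + 3)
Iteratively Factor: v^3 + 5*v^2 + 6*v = (v)*(v^2 + 5*v + 6) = v*(v + 3)*(v + 2)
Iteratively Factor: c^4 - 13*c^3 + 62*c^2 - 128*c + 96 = (c - 4)*(c^3 - 9*c^2 + 26*c - 24) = (c - 4)*(c - 2)*(c^2 - 7*c + 12) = (c - 4)^2*(c - 2)*(c - 3)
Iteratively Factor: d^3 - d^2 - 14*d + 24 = (d - 3)*(d^2 + 2*d - 8) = (d - 3)*(d - 2)*(d + 4)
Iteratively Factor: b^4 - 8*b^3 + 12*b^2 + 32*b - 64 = (b + 2)*(b^3 - 10*b^2 + 32*b - 32) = (b - 2)*(b + 2)*(b^2 - 8*b + 16) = (b - 4)*(b - 2)*(b + 2)*(b - 4)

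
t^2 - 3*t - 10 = (t - 5)*(t + 2)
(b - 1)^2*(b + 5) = b^3 + 3*b^2 - 9*b + 5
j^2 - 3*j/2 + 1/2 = (j - 1)*(j - 1/2)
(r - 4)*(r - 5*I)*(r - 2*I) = r^3 - 4*r^2 - 7*I*r^2 - 10*r + 28*I*r + 40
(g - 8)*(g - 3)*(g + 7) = g^3 - 4*g^2 - 53*g + 168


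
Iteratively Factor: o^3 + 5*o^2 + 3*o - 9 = (o + 3)*(o^2 + 2*o - 3) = (o - 1)*(o + 3)*(o + 3)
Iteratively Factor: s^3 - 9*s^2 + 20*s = (s - 5)*(s^2 - 4*s) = s*(s - 5)*(s - 4)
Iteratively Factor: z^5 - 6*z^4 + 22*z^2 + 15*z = (z - 3)*(z^4 - 3*z^3 - 9*z^2 - 5*z) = (z - 3)*(z + 1)*(z^3 - 4*z^2 - 5*z) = z*(z - 3)*(z + 1)*(z^2 - 4*z - 5) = z*(z - 5)*(z - 3)*(z + 1)*(z + 1)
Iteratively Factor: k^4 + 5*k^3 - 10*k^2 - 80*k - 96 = (k - 4)*(k^3 + 9*k^2 + 26*k + 24) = (k - 4)*(k + 3)*(k^2 + 6*k + 8) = (k - 4)*(k + 3)*(k + 4)*(k + 2)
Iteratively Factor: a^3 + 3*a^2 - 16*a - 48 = (a + 3)*(a^2 - 16) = (a - 4)*(a + 3)*(a + 4)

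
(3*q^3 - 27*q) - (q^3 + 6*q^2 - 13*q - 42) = 2*q^3 - 6*q^2 - 14*q + 42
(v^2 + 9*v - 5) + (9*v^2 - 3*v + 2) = 10*v^2 + 6*v - 3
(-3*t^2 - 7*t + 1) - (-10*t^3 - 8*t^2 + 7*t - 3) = 10*t^3 + 5*t^2 - 14*t + 4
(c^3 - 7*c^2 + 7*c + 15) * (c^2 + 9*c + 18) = c^5 + 2*c^4 - 38*c^3 - 48*c^2 + 261*c + 270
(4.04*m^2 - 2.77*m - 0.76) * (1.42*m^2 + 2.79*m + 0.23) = 5.7368*m^4 + 7.3382*m^3 - 7.8783*m^2 - 2.7575*m - 0.1748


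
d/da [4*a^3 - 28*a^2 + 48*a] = 12*a^2 - 56*a + 48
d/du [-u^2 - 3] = -2*u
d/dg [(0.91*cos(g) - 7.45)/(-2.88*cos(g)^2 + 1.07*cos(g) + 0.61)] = (-2.6208*cos(g)^2 + 42.912*cos(g) - 8.5266)*sin(g)/(8.2944*cos(g)^4 - 6.1632*cos(g)^3 - 2.3687*cos(g)^2 + 1.3054*cos(g) + 0.3721)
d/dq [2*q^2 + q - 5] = 4*q + 1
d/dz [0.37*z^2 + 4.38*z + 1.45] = 0.74*z + 4.38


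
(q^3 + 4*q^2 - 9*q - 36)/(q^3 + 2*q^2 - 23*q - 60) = (q - 3)/(q - 5)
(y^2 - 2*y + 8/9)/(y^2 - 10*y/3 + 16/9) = (3*y - 4)/(3*y - 8)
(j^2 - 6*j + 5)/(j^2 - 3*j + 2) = (j - 5)/(j - 2)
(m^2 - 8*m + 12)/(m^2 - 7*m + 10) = (m - 6)/(m - 5)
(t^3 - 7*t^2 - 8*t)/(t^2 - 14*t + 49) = t*(t^2 - 7*t - 8)/(t^2 - 14*t + 49)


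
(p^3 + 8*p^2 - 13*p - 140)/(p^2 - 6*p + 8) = (p^2 + 12*p + 35)/(p - 2)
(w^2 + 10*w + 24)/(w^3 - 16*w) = (w + 6)/(w*(w - 4))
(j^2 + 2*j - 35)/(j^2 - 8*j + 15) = (j + 7)/(j - 3)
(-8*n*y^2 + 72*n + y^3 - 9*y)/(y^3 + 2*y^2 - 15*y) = (-8*n*y - 24*n + y^2 + 3*y)/(y*(y + 5))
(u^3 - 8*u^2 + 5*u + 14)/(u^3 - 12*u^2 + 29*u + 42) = (u - 2)/(u - 6)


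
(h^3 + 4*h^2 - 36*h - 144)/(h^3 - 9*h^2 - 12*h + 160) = (h^2 - 36)/(h^2 - 13*h + 40)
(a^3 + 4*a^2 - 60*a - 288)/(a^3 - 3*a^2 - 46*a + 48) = (a + 6)/(a - 1)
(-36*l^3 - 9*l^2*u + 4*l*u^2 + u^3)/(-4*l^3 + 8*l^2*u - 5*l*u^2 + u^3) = (36*l^3 + 9*l^2*u - 4*l*u^2 - u^3)/(4*l^3 - 8*l^2*u + 5*l*u^2 - u^3)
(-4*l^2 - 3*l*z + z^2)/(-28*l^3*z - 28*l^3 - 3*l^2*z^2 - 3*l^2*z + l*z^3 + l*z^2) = (4*l^2 + 3*l*z - z^2)/(l*(28*l^2*z + 28*l^2 + 3*l*z^2 + 3*l*z - z^3 - z^2))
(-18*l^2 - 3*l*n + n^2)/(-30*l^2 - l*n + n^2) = (3*l + n)/(5*l + n)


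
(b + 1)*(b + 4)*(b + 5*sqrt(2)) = b^3 + 5*b^2 + 5*sqrt(2)*b^2 + 4*b + 25*sqrt(2)*b + 20*sqrt(2)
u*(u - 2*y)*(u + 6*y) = u^3 + 4*u^2*y - 12*u*y^2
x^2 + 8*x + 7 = (x + 1)*(x + 7)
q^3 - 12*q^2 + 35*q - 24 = (q - 8)*(q - 3)*(q - 1)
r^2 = r^2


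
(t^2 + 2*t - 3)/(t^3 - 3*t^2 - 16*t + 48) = (t^2 + 2*t - 3)/(t^3 - 3*t^2 - 16*t + 48)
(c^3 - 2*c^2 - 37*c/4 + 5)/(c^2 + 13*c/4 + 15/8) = 2*(2*c^2 - 9*c + 4)/(4*c + 3)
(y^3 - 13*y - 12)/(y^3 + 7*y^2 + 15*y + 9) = (y - 4)/(y + 3)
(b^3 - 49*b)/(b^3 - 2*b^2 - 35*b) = (b + 7)/(b + 5)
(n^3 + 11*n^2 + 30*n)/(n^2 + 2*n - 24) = n*(n + 5)/(n - 4)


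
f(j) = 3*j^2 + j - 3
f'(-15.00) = -89.00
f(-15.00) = 657.00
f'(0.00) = 1.00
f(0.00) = -3.00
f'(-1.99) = -10.94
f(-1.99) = 6.89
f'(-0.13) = 0.22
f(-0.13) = -3.08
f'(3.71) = 23.26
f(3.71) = 42.00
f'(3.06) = 19.36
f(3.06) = 28.15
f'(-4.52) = -26.12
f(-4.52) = 53.77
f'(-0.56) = -2.36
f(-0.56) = -2.62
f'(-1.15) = -5.90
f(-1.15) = -0.18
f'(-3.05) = -17.30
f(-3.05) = 21.86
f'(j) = 6*j + 1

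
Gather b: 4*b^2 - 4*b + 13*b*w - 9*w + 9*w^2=4*b^2 + b*(13*w - 4) + 9*w^2 - 9*w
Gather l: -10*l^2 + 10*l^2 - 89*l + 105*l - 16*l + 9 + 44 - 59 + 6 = 0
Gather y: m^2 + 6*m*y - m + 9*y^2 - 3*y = m^2 - m + 9*y^2 + y*(6*m - 3)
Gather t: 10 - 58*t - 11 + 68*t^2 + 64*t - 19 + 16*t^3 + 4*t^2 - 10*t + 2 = 16*t^3 + 72*t^2 - 4*t - 18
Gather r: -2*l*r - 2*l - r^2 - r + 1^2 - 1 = -2*l - r^2 + r*(-2*l - 1)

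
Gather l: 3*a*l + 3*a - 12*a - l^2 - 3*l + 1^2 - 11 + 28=-9*a - l^2 + l*(3*a - 3) + 18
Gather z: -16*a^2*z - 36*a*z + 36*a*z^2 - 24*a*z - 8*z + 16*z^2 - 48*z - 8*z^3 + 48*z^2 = -8*z^3 + z^2*(36*a + 64) + z*(-16*a^2 - 60*a - 56)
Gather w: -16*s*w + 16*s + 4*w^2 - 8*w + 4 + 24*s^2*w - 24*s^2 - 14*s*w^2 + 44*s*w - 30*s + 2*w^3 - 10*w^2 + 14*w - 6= -24*s^2 - 14*s + 2*w^3 + w^2*(-14*s - 6) + w*(24*s^2 + 28*s + 6) - 2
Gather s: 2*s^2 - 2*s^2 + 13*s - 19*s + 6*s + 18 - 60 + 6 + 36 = 0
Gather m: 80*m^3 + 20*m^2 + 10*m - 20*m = 80*m^3 + 20*m^2 - 10*m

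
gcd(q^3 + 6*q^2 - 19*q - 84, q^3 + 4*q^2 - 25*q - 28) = q^2 + 3*q - 28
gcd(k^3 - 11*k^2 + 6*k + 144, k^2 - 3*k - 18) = k^2 - 3*k - 18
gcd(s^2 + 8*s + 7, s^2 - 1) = s + 1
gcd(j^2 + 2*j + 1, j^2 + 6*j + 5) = j + 1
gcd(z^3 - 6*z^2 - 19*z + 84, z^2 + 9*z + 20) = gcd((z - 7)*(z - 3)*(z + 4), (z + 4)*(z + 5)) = z + 4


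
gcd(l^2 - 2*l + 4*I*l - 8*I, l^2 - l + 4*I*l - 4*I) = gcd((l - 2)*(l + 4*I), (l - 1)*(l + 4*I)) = l + 4*I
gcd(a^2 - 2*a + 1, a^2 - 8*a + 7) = a - 1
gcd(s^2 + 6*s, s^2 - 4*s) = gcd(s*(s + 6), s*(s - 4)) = s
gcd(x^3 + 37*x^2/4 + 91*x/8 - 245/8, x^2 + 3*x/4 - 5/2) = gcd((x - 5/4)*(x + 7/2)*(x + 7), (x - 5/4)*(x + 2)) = x - 5/4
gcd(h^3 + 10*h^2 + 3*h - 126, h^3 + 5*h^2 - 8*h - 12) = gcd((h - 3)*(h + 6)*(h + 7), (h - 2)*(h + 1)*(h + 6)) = h + 6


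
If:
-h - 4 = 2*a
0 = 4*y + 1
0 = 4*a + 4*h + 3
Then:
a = -13/4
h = 5/2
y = -1/4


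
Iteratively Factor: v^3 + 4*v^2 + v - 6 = (v + 2)*(v^2 + 2*v - 3) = (v + 2)*(v + 3)*(v - 1)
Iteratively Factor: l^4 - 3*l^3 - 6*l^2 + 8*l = (l - 4)*(l^3 + l^2 - 2*l) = l*(l - 4)*(l^2 + l - 2) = l*(l - 4)*(l - 1)*(l + 2)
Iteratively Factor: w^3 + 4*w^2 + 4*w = (w + 2)*(w^2 + 2*w) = (w + 2)^2*(w)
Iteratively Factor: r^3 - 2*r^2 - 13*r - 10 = (r + 1)*(r^2 - 3*r - 10) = (r + 1)*(r + 2)*(r - 5)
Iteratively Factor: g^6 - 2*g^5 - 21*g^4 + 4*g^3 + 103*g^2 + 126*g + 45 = (g + 1)*(g^5 - 3*g^4 - 18*g^3 + 22*g^2 + 81*g + 45) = (g + 1)^2*(g^4 - 4*g^3 - 14*g^2 + 36*g + 45) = (g - 3)*(g + 1)^2*(g^3 - g^2 - 17*g - 15) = (g - 5)*(g - 3)*(g + 1)^2*(g^2 + 4*g + 3) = (g - 5)*(g - 3)*(g + 1)^2*(g + 3)*(g + 1)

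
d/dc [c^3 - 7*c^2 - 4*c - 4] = 3*c^2 - 14*c - 4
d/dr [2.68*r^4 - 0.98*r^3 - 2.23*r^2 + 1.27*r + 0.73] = 10.72*r^3 - 2.94*r^2 - 4.46*r + 1.27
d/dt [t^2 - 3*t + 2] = 2*t - 3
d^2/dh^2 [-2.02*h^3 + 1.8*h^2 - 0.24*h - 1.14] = 3.6 - 12.12*h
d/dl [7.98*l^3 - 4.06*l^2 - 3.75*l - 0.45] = 23.94*l^2 - 8.12*l - 3.75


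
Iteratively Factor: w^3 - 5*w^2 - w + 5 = (w - 1)*(w^2 - 4*w - 5) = (w - 1)*(w + 1)*(w - 5)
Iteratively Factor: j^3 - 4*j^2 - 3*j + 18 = (j + 2)*(j^2 - 6*j + 9) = (j - 3)*(j + 2)*(j - 3)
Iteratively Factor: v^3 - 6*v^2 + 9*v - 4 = (v - 1)*(v^2 - 5*v + 4) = (v - 1)^2*(v - 4)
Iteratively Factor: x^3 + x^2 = (x)*(x^2 + x) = x^2*(x + 1)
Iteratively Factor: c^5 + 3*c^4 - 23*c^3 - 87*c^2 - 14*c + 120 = (c + 3)*(c^4 - 23*c^2 - 18*c + 40) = (c - 1)*(c + 3)*(c^3 + c^2 - 22*c - 40) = (c - 1)*(c + 3)*(c + 4)*(c^2 - 3*c - 10) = (c - 5)*(c - 1)*(c + 3)*(c + 4)*(c + 2)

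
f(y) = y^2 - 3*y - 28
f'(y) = 2*y - 3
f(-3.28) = -7.40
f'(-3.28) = -9.56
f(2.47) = -29.31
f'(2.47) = 1.94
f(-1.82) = -19.23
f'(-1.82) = -6.64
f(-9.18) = 83.81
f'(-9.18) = -21.36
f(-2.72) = -12.44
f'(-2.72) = -8.44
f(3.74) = -25.23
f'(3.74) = 4.48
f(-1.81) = -19.29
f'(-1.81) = -6.62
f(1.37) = -30.23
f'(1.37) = -0.26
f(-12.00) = 152.00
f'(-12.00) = -27.00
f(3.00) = -28.00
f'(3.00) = 3.00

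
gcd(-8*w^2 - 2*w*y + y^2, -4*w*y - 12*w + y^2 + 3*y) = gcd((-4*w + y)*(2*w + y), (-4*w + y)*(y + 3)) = -4*w + y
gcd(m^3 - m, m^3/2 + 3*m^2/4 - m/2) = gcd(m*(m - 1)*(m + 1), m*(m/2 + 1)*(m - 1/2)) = m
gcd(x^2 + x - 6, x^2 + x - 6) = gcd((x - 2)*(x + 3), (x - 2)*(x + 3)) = x^2 + x - 6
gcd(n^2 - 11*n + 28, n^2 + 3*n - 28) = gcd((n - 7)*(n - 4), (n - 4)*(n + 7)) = n - 4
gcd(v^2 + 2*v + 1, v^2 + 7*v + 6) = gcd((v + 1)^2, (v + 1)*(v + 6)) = v + 1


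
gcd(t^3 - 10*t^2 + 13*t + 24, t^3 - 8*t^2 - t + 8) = t^2 - 7*t - 8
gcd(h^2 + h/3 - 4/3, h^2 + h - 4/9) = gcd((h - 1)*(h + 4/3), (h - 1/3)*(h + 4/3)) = h + 4/3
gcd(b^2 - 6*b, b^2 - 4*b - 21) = 1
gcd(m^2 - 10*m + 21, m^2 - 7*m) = m - 7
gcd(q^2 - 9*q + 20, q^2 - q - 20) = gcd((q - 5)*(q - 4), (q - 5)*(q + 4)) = q - 5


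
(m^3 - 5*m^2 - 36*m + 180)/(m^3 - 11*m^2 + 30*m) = (m + 6)/m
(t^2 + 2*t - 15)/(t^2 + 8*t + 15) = (t - 3)/(t + 3)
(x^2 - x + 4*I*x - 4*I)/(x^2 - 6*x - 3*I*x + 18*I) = (x^2 - x + 4*I*x - 4*I)/(x^2 - 6*x - 3*I*x + 18*I)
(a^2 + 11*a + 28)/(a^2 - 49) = (a + 4)/(a - 7)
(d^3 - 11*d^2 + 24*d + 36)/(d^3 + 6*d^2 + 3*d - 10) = (d^3 - 11*d^2 + 24*d + 36)/(d^3 + 6*d^2 + 3*d - 10)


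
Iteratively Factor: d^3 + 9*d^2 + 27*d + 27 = (d + 3)*(d^2 + 6*d + 9) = (d + 3)^2*(d + 3)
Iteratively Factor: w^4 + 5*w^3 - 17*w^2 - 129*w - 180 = (w + 3)*(w^3 + 2*w^2 - 23*w - 60) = (w - 5)*(w + 3)*(w^2 + 7*w + 12) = (w - 5)*(w + 3)^2*(w + 4)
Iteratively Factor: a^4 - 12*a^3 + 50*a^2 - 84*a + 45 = (a - 5)*(a^3 - 7*a^2 + 15*a - 9) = (a - 5)*(a - 1)*(a^2 - 6*a + 9) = (a - 5)*(a - 3)*(a - 1)*(a - 3)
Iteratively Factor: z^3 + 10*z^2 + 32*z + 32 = (z + 4)*(z^2 + 6*z + 8) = (z + 4)^2*(z + 2)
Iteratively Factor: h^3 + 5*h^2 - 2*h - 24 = (h + 3)*(h^2 + 2*h - 8) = (h + 3)*(h + 4)*(h - 2)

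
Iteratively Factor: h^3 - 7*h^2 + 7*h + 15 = (h - 5)*(h^2 - 2*h - 3) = (h - 5)*(h + 1)*(h - 3)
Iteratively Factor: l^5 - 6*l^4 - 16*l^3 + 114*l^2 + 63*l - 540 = (l + 3)*(l^4 - 9*l^3 + 11*l^2 + 81*l - 180) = (l - 4)*(l + 3)*(l^3 - 5*l^2 - 9*l + 45) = (l - 5)*(l - 4)*(l + 3)*(l^2 - 9) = (l - 5)*(l - 4)*(l - 3)*(l + 3)*(l + 3)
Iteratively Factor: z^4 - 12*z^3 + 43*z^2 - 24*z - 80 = (z - 4)*(z^3 - 8*z^2 + 11*z + 20) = (z - 4)*(z + 1)*(z^2 - 9*z + 20) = (z - 4)^2*(z + 1)*(z - 5)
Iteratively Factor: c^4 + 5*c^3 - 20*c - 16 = (c + 4)*(c^3 + c^2 - 4*c - 4) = (c + 1)*(c + 4)*(c^2 - 4) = (c + 1)*(c + 2)*(c + 4)*(c - 2)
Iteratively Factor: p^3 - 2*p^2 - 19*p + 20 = (p - 1)*(p^2 - p - 20) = (p - 5)*(p - 1)*(p + 4)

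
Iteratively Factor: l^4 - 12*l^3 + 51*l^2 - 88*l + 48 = (l - 4)*(l^3 - 8*l^2 + 19*l - 12) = (l - 4)*(l - 3)*(l^2 - 5*l + 4) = (l - 4)*(l - 3)*(l - 1)*(l - 4)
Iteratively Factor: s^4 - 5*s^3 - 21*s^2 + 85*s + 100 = (s + 4)*(s^3 - 9*s^2 + 15*s + 25) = (s - 5)*(s + 4)*(s^2 - 4*s - 5) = (s - 5)*(s + 1)*(s + 4)*(s - 5)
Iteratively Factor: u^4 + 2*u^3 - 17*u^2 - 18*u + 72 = (u - 3)*(u^3 + 5*u^2 - 2*u - 24) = (u - 3)*(u + 4)*(u^2 + u - 6) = (u - 3)*(u + 3)*(u + 4)*(u - 2)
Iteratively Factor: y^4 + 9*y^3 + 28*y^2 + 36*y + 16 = (y + 2)*(y^3 + 7*y^2 + 14*y + 8) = (y + 2)^2*(y^2 + 5*y + 4) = (y + 2)^2*(y + 4)*(y + 1)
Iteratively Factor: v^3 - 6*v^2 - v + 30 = (v + 2)*(v^2 - 8*v + 15) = (v - 5)*(v + 2)*(v - 3)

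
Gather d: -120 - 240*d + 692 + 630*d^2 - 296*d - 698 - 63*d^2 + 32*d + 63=567*d^2 - 504*d - 63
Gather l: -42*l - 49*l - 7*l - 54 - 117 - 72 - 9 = -98*l - 252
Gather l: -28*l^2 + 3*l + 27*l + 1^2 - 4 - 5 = -28*l^2 + 30*l - 8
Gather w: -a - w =-a - w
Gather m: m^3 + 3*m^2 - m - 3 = m^3 + 3*m^2 - m - 3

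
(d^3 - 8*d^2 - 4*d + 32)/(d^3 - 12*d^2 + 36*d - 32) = (d + 2)/(d - 2)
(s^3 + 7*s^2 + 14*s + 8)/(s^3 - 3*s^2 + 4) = (s^2 + 6*s + 8)/(s^2 - 4*s + 4)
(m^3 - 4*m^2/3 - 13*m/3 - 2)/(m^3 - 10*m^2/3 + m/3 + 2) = (m + 1)/(m - 1)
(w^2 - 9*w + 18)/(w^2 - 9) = (w - 6)/(w + 3)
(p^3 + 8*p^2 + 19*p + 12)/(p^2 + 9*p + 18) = (p^2 + 5*p + 4)/(p + 6)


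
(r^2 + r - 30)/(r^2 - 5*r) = (r + 6)/r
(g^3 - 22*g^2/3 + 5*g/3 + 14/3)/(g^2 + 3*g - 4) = (3*g^2 - 19*g - 14)/(3*(g + 4))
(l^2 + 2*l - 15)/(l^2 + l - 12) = (l + 5)/(l + 4)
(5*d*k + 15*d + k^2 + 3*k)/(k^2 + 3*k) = (5*d + k)/k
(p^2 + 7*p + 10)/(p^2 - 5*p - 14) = (p + 5)/(p - 7)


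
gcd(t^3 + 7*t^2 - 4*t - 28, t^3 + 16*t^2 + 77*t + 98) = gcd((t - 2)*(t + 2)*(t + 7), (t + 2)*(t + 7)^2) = t^2 + 9*t + 14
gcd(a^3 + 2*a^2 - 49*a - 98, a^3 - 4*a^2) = 1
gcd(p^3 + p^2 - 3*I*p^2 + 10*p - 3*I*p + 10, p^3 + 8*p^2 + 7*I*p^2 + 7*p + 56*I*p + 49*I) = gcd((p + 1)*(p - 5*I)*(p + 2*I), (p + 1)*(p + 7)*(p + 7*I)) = p + 1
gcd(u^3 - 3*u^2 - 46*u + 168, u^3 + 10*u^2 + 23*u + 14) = u + 7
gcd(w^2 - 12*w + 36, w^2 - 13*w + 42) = w - 6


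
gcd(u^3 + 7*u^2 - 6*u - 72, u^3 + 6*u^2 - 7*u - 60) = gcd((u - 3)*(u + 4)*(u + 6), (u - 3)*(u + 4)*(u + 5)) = u^2 + u - 12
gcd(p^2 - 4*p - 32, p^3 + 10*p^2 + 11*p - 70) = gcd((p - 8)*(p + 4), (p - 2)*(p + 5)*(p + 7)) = 1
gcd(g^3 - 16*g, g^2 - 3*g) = g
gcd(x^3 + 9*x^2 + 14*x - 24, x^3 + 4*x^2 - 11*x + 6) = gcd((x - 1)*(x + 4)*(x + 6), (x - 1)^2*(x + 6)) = x^2 + 5*x - 6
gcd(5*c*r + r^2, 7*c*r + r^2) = r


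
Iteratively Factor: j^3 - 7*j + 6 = (j - 1)*(j^2 + j - 6) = (j - 2)*(j - 1)*(j + 3)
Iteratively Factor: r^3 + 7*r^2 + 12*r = (r + 4)*(r^2 + 3*r) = (r + 3)*(r + 4)*(r)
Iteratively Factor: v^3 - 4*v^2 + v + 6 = (v + 1)*(v^2 - 5*v + 6) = (v - 2)*(v + 1)*(v - 3)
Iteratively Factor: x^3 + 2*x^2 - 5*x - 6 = (x - 2)*(x^2 + 4*x + 3) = (x - 2)*(x + 1)*(x + 3)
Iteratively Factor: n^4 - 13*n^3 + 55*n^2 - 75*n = (n - 3)*(n^3 - 10*n^2 + 25*n) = (n - 5)*(n - 3)*(n^2 - 5*n) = (n - 5)^2*(n - 3)*(n)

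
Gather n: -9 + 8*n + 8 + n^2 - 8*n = n^2 - 1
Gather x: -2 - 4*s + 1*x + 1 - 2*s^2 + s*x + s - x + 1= -2*s^2 + s*x - 3*s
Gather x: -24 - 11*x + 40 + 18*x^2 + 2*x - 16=18*x^2 - 9*x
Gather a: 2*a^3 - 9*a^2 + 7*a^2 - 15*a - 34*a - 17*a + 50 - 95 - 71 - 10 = 2*a^3 - 2*a^2 - 66*a - 126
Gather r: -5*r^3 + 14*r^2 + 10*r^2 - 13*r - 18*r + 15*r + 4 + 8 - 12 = -5*r^3 + 24*r^2 - 16*r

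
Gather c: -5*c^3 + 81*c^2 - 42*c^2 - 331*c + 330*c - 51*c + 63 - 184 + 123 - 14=-5*c^3 + 39*c^2 - 52*c - 12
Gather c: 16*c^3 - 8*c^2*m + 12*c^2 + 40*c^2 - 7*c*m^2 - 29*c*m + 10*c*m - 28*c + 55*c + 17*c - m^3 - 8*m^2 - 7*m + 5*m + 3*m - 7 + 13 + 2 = 16*c^3 + c^2*(52 - 8*m) + c*(-7*m^2 - 19*m + 44) - m^3 - 8*m^2 + m + 8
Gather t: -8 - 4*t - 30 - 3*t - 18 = -7*t - 56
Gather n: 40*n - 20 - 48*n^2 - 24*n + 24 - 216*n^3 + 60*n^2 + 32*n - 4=-216*n^3 + 12*n^2 + 48*n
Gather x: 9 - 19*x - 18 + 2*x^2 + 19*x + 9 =2*x^2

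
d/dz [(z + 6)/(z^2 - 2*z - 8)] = (z^2 - 2*z - 2*(z - 1)*(z + 6) - 8)/(-z^2 + 2*z + 8)^2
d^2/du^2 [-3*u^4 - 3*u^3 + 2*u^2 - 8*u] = -36*u^2 - 18*u + 4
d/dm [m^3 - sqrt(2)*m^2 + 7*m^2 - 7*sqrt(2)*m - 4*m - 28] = 3*m^2 - 2*sqrt(2)*m + 14*m - 7*sqrt(2) - 4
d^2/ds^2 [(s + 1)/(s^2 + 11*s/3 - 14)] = 6*((s + 1)*(6*s + 11)^2 - (9*s + 14)*(3*s^2 + 11*s - 42))/(3*s^2 + 11*s - 42)^3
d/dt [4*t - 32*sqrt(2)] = 4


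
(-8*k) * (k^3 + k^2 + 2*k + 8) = -8*k^4 - 8*k^3 - 16*k^2 - 64*k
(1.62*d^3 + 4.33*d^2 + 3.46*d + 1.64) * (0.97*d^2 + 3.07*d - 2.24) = 1.5714*d^5 + 9.1735*d^4 + 13.0205*d^3 + 2.5138*d^2 - 2.7156*d - 3.6736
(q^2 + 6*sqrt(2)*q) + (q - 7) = q^2 + q + 6*sqrt(2)*q - 7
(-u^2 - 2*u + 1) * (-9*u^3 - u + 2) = 9*u^5 + 18*u^4 - 8*u^3 - 5*u + 2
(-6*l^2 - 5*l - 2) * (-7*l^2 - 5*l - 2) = 42*l^4 + 65*l^3 + 51*l^2 + 20*l + 4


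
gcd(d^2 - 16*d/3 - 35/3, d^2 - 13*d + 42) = d - 7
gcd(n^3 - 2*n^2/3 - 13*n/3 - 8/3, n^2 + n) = n + 1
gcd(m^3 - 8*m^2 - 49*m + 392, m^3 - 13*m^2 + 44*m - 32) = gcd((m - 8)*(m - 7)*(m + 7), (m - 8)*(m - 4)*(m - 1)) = m - 8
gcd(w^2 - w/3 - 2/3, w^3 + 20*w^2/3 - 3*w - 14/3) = w^2 - w/3 - 2/3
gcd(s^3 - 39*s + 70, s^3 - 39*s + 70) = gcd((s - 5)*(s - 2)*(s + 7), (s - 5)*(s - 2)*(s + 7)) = s^3 - 39*s + 70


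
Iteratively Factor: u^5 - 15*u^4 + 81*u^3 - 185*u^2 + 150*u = (u - 5)*(u^4 - 10*u^3 + 31*u^2 - 30*u) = (u - 5)*(u - 3)*(u^3 - 7*u^2 + 10*u) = u*(u - 5)*(u - 3)*(u^2 - 7*u + 10) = u*(u - 5)*(u - 3)*(u - 2)*(u - 5)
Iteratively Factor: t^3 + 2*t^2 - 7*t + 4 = (t - 1)*(t^2 + 3*t - 4) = (t - 1)^2*(t + 4)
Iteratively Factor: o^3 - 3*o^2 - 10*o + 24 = (o - 2)*(o^2 - o - 12) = (o - 4)*(o - 2)*(o + 3)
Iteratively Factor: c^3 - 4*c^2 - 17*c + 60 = (c - 3)*(c^2 - c - 20) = (c - 3)*(c + 4)*(c - 5)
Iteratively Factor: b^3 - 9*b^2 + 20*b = (b - 4)*(b^2 - 5*b) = (b - 5)*(b - 4)*(b)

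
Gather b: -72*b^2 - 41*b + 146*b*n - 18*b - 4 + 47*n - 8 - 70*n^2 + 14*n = -72*b^2 + b*(146*n - 59) - 70*n^2 + 61*n - 12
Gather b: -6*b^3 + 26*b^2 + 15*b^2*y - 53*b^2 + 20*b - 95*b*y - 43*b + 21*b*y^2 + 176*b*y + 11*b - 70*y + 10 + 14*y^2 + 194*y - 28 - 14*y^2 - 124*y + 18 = -6*b^3 + b^2*(15*y - 27) + b*(21*y^2 + 81*y - 12)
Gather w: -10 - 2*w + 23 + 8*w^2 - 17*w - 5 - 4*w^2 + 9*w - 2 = 4*w^2 - 10*w + 6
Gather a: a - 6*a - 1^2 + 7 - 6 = -5*a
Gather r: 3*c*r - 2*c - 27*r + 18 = -2*c + r*(3*c - 27) + 18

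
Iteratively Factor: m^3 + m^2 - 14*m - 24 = (m - 4)*(m^2 + 5*m + 6) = (m - 4)*(m + 2)*(m + 3)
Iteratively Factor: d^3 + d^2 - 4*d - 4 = (d + 1)*(d^2 - 4) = (d - 2)*(d + 1)*(d + 2)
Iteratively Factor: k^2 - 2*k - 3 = (k + 1)*(k - 3)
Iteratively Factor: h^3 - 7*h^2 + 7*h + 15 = (h - 3)*(h^2 - 4*h - 5) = (h - 5)*(h - 3)*(h + 1)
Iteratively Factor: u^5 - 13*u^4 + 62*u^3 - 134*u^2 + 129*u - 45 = (u - 1)*(u^4 - 12*u^3 + 50*u^2 - 84*u + 45) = (u - 3)*(u - 1)*(u^3 - 9*u^2 + 23*u - 15) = (u - 5)*(u - 3)*(u - 1)*(u^2 - 4*u + 3) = (u - 5)*(u - 3)*(u - 1)^2*(u - 3)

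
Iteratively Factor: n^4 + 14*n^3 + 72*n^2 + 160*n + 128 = (n + 2)*(n^3 + 12*n^2 + 48*n + 64) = (n + 2)*(n + 4)*(n^2 + 8*n + 16) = (n + 2)*(n + 4)^2*(n + 4)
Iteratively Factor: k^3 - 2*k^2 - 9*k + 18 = (k - 3)*(k^2 + k - 6) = (k - 3)*(k + 3)*(k - 2)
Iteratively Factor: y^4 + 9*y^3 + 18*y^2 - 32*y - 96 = (y - 2)*(y^3 + 11*y^2 + 40*y + 48) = (y - 2)*(y + 3)*(y^2 + 8*y + 16) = (y - 2)*(y + 3)*(y + 4)*(y + 4)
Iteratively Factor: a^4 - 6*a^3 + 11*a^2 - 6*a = (a - 3)*(a^3 - 3*a^2 + 2*a) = a*(a - 3)*(a^2 - 3*a + 2) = a*(a - 3)*(a - 2)*(a - 1)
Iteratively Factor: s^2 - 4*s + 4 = (s - 2)*(s - 2)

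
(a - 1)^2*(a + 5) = a^3 + 3*a^2 - 9*a + 5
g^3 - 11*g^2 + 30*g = g*(g - 6)*(g - 5)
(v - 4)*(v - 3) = v^2 - 7*v + 12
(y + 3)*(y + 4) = y^2 + 7*y + 12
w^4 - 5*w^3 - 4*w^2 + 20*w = w*(w - 5)*(w - 2)*(w + 2)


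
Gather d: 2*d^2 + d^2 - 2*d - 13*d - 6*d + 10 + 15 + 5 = 3*d^2 - 21*d + 30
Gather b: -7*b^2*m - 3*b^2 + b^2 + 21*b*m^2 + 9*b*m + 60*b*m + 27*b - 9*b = b^2*(-7*m - 2) + b*(21*m^2 + 69*m + 18)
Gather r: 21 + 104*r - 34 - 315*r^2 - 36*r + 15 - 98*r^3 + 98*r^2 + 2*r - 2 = -98*r^3 - 217*r^2 + 70*r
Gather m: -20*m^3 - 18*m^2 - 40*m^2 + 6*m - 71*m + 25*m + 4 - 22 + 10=-20*m^3 - 58*m^2 - 40*m - 8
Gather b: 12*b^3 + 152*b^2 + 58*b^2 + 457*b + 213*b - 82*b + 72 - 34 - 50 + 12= 12*b^3 + 210*b^2 + 588*b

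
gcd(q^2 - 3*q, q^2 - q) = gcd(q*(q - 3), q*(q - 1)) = q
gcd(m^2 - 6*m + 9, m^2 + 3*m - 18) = m - 3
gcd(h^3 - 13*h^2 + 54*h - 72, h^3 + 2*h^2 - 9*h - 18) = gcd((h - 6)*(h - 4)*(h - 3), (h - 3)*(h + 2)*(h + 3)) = h - 3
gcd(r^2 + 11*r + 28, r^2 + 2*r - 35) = r + 7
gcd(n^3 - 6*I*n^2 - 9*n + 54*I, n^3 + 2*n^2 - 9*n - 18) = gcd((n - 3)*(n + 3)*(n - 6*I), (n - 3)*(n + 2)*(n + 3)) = n^2 - 9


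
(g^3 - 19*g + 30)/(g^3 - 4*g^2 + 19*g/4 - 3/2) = 4*(g^2 + 2*g - 15)/(4*g^2 - 8*g + 3)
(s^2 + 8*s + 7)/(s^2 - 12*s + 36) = (s^2 + 8*s + 7)/(s^2 - 12*s + 36)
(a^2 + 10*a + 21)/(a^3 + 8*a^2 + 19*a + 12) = (a + 7)/(a^2 + 5*a + 4)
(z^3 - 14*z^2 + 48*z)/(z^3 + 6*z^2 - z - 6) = z*(z^2 - 14*z + 48)/(z^3 + 6*z^2 - z - 6)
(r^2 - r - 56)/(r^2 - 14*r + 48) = (r + 7)/(r - 6)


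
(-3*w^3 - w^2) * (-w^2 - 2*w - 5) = 3*w^5 + 7*w^4 + 17*w^3 + 5*w^2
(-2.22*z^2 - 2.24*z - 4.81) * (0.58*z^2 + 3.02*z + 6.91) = -1.2876*z^4 - 8.0036*z^3 - 24.8948*z^2 - 30.0046*z - 33.2371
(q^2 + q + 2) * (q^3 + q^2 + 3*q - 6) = q^5 + 2*q^4 + 6*q^3 - q^2 - 12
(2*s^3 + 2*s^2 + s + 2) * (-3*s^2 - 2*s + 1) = -6*s^5 - 10*s^4 - 5*s^3 - 6*s^2 - 3*s + 2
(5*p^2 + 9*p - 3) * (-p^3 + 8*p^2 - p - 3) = -5*p^5 + 31*p^4 + 70*p^3 - 48*p^2 - 24*p + 9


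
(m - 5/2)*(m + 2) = m^2 - m/2 - 5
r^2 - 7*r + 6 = (r - 6)*(r - 1)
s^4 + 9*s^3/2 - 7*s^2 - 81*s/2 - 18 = (s - 3)*(s + 1/2)*(s + 3)*(s + 4)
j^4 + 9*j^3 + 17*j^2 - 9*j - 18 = (j - 1)*(j + 1)*(j + 3)*(j + 6)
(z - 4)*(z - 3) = z^2 - 7*z + 12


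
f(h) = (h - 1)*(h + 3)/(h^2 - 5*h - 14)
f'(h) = (5 - 2*h)*(h - 1)*(h + 3)/(h^2 - 5*h - 14)^2 + (h - 1)/(h^2 - 5*h - 14) + (h + 3)/(h^2 - 5*h - 14) = (-7*h^2 - 22*h - 43)/(h^4 - 10*h^3 - 3*h^2 + 140*h + 196)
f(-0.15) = 0.25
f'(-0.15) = -0.23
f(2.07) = -0.27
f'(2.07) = -0.29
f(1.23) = -0.05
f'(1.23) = -0.23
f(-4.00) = 0.23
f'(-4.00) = -0.14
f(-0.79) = 0.42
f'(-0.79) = -0.34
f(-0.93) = 0.47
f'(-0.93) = -0.40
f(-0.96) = 0.48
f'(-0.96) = -0.41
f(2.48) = -0.40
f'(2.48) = -0.34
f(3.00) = -0.60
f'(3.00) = -0.43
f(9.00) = 4.36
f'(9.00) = -1.67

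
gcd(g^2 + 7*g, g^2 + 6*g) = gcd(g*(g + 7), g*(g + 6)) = g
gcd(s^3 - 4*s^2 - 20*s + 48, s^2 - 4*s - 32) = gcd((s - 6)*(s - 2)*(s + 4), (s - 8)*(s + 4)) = s + 4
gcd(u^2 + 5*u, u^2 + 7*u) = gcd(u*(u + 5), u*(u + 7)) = u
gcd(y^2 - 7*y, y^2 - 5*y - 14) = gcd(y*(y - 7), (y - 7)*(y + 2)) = y - 7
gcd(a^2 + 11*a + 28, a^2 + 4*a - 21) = a + 7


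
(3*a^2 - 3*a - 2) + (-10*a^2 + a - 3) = -7*a^2 - 2*a - 5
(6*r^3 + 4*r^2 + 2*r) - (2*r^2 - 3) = 6*r^3 + 2*r^2 + 2*r + 3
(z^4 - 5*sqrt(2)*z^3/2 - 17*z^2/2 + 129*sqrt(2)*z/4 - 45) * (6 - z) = -z^5 + 5*sqrt(2)*z^4/2 + 6*z^4 - 15*sqrt(2)*z^3 + 17*z^3/2 - 51*z^2 - 129*sqrt(2)*z^2/4 + 45*z + 387*sqrt(2)*z/2 - 270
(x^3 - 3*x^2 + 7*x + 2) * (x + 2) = x^4 - x^3 + x^2 + 16*x + 4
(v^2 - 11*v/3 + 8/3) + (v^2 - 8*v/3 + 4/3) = 2*v^2 - 19*v/3 + 4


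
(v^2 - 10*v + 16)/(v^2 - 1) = (v^2 - 10*v + 16)/(v^2 - 1)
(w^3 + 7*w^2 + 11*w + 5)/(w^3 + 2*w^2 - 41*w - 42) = (w^2 + 6*w + 5)/(w^2 + w - 42)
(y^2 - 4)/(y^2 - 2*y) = (y + 2)/y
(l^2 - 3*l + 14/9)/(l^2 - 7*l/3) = (l - 2/3)/l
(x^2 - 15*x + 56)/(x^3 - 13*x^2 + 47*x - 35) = (x - 8)/(x^2 - 6*x + 5)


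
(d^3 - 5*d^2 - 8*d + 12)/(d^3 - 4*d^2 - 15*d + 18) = (d + 2)/(d + 3)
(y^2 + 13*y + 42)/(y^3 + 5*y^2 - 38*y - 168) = (y + 6)/(y^2 - 2*y - 24)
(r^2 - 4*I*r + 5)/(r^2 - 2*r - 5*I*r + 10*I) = (r + I)/(r - 2)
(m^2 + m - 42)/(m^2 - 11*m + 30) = (m + 7)/(m - 5)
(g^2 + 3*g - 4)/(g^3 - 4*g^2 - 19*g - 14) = (-g^2 - 3*g + 4)/(-g^3 + 4*g^2 + 19*g + 14)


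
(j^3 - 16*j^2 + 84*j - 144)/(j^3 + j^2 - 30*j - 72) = (j^2 - 10*j + 24)/(j^2 + 7*j + 12)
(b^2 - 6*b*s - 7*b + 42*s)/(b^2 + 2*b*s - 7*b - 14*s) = (b - 6*s)/(b + 2*s)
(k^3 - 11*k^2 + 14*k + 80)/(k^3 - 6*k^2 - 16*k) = (k - 5)/k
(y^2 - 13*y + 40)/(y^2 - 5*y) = (y - 8)/y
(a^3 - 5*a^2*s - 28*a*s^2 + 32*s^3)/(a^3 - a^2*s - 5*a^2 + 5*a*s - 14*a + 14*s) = (a^2 - 4*a*s - 32*s^2)/(a^2 - 5*a - 14)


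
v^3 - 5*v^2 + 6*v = v*(v - 3)*(v - 2)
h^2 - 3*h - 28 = (h - 7)*(h + 4)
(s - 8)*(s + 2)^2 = s^3 - 4*s^2 - 28*s - 32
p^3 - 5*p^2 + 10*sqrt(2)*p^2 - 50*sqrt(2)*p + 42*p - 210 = (p - 5)*(p + 3*sqrt(2))*(p + 7*sqrt(2))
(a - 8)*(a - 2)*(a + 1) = a^3 - 9*a^2 + 6*a + 16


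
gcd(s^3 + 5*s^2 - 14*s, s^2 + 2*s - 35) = s + 7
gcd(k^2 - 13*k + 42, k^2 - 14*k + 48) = k - 6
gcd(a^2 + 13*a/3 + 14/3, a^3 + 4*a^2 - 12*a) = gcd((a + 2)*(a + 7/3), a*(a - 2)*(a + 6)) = 1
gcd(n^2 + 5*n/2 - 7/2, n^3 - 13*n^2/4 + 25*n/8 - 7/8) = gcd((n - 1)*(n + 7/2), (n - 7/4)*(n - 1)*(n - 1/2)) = n - 1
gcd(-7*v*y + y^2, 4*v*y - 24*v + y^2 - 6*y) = 1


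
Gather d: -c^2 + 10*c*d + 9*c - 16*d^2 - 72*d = -c^2 + 9*c - 16*d^2 + d*(10*c - 72)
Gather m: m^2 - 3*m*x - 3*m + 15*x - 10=m^2 + m*(-3*x - 3) + 15*x - 10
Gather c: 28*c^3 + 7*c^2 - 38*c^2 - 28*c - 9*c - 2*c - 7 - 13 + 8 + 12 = 28*c^3 - 31*c^2 - 39*c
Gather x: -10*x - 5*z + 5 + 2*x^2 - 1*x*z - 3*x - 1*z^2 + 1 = 2*x^2 + x*(-z - 13) - z^2 - 5*z + 6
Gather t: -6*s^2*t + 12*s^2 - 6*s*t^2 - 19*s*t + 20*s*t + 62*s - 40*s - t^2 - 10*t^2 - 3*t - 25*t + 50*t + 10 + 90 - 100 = 12*s^2 + 22*s + t^2*(-6*s - 11) + t*(-6*s^2 + s + 22)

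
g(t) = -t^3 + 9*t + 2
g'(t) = 9 - 3*t^2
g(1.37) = 11.76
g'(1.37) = 3.37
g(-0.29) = -0.59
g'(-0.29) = 8.75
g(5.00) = -78.00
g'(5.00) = -66.00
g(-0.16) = 0.56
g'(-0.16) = 8.92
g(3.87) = -21.13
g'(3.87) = -35.93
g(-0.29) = -0.59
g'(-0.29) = 8.75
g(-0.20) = 0.21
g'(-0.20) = 8.88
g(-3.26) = 7.31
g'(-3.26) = -22.88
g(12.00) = -1618.00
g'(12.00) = -423.00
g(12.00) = -1618.00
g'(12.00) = -423.00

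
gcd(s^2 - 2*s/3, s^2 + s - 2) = 1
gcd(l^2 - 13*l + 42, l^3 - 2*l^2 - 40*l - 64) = 1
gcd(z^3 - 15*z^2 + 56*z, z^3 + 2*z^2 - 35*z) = z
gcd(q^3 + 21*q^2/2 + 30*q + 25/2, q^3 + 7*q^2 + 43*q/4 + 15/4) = q^2 + 11*q/2 + 5/2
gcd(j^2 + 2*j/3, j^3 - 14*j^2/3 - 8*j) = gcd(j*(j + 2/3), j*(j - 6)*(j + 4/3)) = j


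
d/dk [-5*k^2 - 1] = -10*k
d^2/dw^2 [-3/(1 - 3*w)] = 54/(3*w - 1)^3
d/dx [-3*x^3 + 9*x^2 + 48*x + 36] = -9*x^2 + 18*x + 48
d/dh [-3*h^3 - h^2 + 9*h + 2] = -9*h^2 - 2*h + 9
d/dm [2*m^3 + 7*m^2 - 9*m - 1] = 6*m^2 + 14*m - 9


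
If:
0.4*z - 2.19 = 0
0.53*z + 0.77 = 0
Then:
No Solution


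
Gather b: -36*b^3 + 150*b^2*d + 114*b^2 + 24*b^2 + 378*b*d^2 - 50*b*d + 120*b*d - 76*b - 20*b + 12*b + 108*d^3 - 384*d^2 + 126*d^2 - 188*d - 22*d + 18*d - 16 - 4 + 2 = -36*b^3 + b^2*(150*d + 138) + b*(378*d^2 + 70*d - 84) + 108*d^3 - 258*d^2 - 192*d - 18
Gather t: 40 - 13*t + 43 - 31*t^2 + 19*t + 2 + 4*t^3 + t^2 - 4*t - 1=4*t^3 - 30*t^2 + 2*t + 84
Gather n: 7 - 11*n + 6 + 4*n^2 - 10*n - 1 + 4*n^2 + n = 8*n^2 - 20*n + 12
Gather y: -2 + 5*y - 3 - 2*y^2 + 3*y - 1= -2*y^2 + 8*y - 6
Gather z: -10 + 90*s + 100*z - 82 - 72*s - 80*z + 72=18*s + 20*z - 20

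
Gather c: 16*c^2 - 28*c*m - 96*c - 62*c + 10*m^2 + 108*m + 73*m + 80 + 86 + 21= 16*c^2 + c*(-28*m - 158) + 10*m^2 + 181*m + 187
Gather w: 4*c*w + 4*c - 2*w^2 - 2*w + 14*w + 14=4*c - 2*w^2 + w*(4*c + 12) + 14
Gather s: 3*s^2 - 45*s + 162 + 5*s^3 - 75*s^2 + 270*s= 5*s^3 - 72*s^2 + 225*s + 162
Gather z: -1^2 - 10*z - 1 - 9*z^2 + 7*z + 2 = -9*z^2 - 3*z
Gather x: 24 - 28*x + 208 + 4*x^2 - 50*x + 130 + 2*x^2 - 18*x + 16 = 6*x^2 - 96*x + 378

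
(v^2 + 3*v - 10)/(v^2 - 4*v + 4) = (v + 5)/(v - 2)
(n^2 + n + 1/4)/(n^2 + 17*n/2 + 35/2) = (4*n^2 + 4*n + 1)/(2*(2*n^2 + 17*n + 35))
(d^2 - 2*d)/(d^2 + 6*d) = (d - 2)/(d + 6)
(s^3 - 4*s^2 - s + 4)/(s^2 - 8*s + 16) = (s^2 - 1)/(s - 4)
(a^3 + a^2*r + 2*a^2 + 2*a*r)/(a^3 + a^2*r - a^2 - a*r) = (a + 2)/(a - 1)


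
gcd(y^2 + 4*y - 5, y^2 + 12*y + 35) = y + 5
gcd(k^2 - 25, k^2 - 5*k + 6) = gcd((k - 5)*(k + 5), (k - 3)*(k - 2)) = 1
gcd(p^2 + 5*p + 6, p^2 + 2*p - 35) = 1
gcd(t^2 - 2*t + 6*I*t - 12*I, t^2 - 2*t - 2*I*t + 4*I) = t - 2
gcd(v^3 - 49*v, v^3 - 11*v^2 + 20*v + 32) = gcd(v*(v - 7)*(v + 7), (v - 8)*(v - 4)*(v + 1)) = 1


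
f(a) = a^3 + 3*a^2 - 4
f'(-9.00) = 189.00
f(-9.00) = -490.00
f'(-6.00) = 72.00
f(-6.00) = -112.00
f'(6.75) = 177.19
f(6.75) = 440.23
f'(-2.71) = 5.77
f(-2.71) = -1.87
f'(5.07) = 107.53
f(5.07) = 203.44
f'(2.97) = 44.28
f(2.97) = 48.66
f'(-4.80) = 40.32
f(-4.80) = -45.47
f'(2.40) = 31.68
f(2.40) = 27.10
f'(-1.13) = -2.95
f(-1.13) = -1.61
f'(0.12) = 0.76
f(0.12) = -3.96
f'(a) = 3*a^2 + 6*a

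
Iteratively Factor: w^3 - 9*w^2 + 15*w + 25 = (w + 1)*(w^2 - 10*w + 25) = (w - 5)*(w + 1)*(w - 5)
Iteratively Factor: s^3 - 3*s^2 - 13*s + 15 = (s - 1)*(s^2 - 2*s - 15) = (s - 5)*(s - 1)*(s + 3)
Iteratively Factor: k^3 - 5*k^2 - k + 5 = (k + 1)*(k^2 - 6*k + 5) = (k - 1)*(k + 1)*(k - 5)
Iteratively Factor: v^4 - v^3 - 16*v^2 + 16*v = (v - 4)*(v^3 + 3*v^2 - 4*v) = (v - 4)*(v + 4)*(v^2 - v) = (v - 4)*(v - 1)*(v + 4)*(v)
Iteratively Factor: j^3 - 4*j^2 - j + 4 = (j + 1)*(j^2 - 5*j + 4) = (j - 1)*(j + 1)*(j - 4)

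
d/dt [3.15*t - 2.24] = 3.15000000000000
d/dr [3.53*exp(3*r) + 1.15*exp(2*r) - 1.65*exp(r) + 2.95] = (10.59*exp(2*r) + 2.3*exp(r) - 1.65)*exp(r)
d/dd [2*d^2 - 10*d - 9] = 4*d - 10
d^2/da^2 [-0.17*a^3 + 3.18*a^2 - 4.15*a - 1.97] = 6.36 - 1.02*a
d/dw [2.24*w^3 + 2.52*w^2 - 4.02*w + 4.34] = 6.72*w^2 + 5.04*w - 4.02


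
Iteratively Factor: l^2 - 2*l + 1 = (l - 1)*(l - 1)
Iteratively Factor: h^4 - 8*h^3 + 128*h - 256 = (h - 4)*(h^3 - 4*h^2 - 16*h + 64) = (h - 4)^2*(h^2 - 16) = (h - 4)^3*(h + 4)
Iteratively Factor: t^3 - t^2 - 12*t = (t - 4)*(t^2 + 3*t) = (t - 4)*(t + 3)*(t)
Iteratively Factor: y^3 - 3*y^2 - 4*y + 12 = (y - 3)*(y^2 - 4) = (y - 3)*(y + 2)*(y - 2)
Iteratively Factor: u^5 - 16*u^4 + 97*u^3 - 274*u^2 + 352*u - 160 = (u - 1)*(u^4 - 15*u^3 + 82*u^2 - 192*u + 160) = (u - 4)*(u - 1)*(u^3 - 11*u^2 + 38*u - 40) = (u - 5)*(u - 4)*(u - 1)*(u^2 - 6*u + 8) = (u - 5)*(u - 4)*(u - 2)*(u - 1)*(u - 4)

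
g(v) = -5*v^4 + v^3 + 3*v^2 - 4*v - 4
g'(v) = -20*v^3 + 3*v^2 + 6*v - 4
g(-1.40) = -14.47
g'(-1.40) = 48.36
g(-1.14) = -5.47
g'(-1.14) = 22.69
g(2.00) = -72.00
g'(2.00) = -140.00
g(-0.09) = -3.62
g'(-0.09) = -4.50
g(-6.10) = -7017.87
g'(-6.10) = 4610.65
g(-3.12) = -466.48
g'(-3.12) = 613.91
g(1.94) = -63.99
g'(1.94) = -127.10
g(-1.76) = -41.09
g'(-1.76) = 103.77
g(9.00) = -31873.00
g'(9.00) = -14287.00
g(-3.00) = -397.00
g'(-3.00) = 545.00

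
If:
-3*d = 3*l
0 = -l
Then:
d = 0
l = 0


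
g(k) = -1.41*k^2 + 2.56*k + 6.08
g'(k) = 2.56 - 2.82*k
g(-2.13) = -5.77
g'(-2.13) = 8.57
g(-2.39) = -8.09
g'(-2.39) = 9.30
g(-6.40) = -68.06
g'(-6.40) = 20.61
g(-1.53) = -1.14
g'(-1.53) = 6.87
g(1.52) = 6.71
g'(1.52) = -1.73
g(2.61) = 3.16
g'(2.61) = -4.80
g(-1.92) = -4.03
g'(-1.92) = 7.97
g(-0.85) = 2.89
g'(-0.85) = 4.96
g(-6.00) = -60.04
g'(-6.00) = 19.48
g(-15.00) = -349.57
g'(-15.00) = 44.86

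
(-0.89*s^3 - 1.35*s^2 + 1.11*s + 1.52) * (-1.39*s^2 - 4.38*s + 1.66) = 1.2371*s^5 + 5.7747*s^4 + 2.8927*s^3 - 9.2156*s^2 - 4.815*s + 2.5232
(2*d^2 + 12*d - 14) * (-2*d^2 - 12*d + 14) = -4*d^4 - 48*d^3 - 88*d^2 + 336*d - 196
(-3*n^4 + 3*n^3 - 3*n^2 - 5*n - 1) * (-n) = 3*n^5 - 3*n^4 + 3*n^3 + 5*n^2 + n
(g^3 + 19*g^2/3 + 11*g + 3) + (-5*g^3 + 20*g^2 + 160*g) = -4*g^3 + 79*g^2/3 + 171*g + 3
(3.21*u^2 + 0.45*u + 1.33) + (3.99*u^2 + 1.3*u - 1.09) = 7.2*u^2 + 1.75*u + 0.24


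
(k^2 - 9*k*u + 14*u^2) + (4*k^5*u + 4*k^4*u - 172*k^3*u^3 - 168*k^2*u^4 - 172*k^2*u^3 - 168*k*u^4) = 4*k^5*u + 4*k^4*u - 172*k^3*u^3 - 168*k^2*u^4 - 172*k^2*u^3 + k^2 - 168*k*u^4 - 9*k*u + 14*u^2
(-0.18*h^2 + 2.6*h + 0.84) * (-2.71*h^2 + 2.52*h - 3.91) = 0.4878*h^4 - 7.4996*h^3 + 4.9794*h^2 - 8.0492*h - 3.2844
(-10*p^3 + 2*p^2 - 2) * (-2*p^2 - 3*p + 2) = 20*p^5 + 26*p^4 - 26*p^3 + 8*p^2 + 6*p - 4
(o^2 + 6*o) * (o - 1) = o^3 + 5*o^2 - 6*o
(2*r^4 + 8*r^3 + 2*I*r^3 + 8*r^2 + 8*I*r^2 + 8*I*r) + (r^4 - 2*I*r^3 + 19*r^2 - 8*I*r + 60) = 3*r^4 + 8*r^3 + 27*r^2 + 8*I*r^2 + 60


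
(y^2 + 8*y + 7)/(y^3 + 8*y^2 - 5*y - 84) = (y + 1)/(y^2 + y - 12)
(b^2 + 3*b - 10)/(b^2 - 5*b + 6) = (b + 5)/(b - 3)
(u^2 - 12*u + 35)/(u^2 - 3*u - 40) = (-u^2 + 12*u - 35)/(-u^2 + 3*u + 40)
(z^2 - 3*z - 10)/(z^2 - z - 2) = (-z^2 + 3*z + 10)/(-z^2 + z + 2)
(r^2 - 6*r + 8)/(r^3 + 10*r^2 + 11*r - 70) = (r - 4)/(r^2 + 12*r + 35)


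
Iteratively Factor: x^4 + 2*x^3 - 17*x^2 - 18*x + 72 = (x - 3)*(x^3 + 5*x^2 - 2*x - 24) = (x - 3)*(x + 4)*(x^2 + x - 6) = (x - 3)*(x - 2)*(x + 4)*(x + 3)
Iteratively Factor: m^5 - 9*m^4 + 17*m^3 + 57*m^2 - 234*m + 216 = (m - 3)*(m^4 - 6*m^3 - m^2 + 54*m - 72) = (m - 3)^2*(m^3 - 3*m^2 - 10*m + 24) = (m - 4)*(m - 3)^2*(m^2 + m - 6) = (m - 4)*(m - 3)^2*(m - 2)*(m + 3)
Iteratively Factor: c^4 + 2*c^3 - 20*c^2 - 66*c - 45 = (c - 5)*(c^3 + 7*c^2 + 15*c + 9) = (c - 5)*(c + 1)*(c^2 + 6*c + 9) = (c - 5)*(c + 1)*(c + 3)*(c + 3)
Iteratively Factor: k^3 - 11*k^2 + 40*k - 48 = (k - 3)*(k^2 - 8*k + 16) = (k - 4)*(k - 3)*(k - 4)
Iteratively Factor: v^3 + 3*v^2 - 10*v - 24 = (v + 4)*(v^2 - v - 6) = (v - 3)*(v + 4)*(v + 2)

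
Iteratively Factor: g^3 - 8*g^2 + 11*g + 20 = (g - 5)*(g^2 - 3*g - 4) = (g - 5)*(g - 4)*(g + 1)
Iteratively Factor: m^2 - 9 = (m + 3)*(m - 3)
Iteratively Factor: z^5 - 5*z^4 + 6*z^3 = (z)*(z^4 - 5*z^3 + 6*z^2) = z^2*(z^3 - 5*z^2 + 6*z) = z^3*(z^2 - 5*z + 6) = z^3*(z - 3)*(z - 2)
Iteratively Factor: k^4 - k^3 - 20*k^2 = (k)*(k^3 - k^2 - 20*k) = k*(k + 4)*(k^2 - 5*k) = k^2*(k + 4)*(k - 5)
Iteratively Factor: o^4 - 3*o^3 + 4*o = (o)*(o^3 - 3*o^2 + 4) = o*(o - 2)*(o^2 - o - 2) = o*(o - 2)^2*(o + 1)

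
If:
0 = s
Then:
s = 0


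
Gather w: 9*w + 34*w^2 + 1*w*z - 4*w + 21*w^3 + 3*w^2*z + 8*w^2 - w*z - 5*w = 21*w^3 + w^2*(3*z + 42)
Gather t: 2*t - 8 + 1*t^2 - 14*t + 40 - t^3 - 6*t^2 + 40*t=-t^3 - 5*t^2 + 28*t + 32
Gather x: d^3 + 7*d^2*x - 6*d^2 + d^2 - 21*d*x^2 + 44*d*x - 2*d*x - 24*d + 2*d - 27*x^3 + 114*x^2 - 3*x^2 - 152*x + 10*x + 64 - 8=d^3 - 5*d^2 - 22*d - 27*x^3 + x^2*(111 - 21*d) + x*(7*d^2 + 42*d - 142) + 56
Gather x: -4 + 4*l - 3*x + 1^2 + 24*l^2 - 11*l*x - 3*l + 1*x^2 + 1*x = 24*l^2 + l + x^2 + x*(-11*l - 2) - 3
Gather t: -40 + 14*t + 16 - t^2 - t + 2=-t^2 + 13*t - 22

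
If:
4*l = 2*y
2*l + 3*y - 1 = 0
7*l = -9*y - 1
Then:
No Solution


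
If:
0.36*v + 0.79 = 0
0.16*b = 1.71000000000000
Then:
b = 10.69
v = -2.19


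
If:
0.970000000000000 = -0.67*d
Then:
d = -1.45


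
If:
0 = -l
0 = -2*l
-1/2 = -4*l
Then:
No Solution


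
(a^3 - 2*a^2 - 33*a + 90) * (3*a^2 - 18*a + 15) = 3*a^5 - 24*a^4 - 48*a^3 + 834*a^2 - 2115*a + 1350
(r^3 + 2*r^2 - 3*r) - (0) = r^3 + 2*r^2 - 3*r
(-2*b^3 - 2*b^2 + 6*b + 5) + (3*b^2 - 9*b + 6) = -2*b^3 + b^2 - 3*b + 11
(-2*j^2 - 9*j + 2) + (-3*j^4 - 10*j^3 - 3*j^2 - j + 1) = -3*j^4 - 10*j^3 - 5*j^2 - 10*j + 3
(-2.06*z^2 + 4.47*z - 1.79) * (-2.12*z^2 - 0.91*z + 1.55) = 4.3672*z^4 - 7.6018*z^3 - 3.4659*z^2 + 8.5574*z - 2.7745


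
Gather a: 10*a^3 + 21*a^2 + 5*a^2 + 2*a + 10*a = 10*a^3 + 26*a^2 + 12*a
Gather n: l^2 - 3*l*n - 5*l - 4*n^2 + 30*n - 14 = l^2 - 5*l - 4*n^2 + n*(30 - 3*l) - 14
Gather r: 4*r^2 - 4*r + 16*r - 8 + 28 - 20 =4*r^2 + 12*r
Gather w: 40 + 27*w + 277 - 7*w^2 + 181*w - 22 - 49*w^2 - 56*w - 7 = -56*w^2 + 152*w + 288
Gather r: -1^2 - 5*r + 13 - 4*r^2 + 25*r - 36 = -4*r^2 + 20*r - 24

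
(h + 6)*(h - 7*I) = h^2 + 6*h - 7*I*h - 42*I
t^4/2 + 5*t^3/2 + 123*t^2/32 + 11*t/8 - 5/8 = (t/2 + 1)*(t - 1/4)*(t + 5/4)*(t + 2)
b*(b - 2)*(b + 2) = b^3 - 4*b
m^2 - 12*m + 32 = (m - 8)*(m - 4)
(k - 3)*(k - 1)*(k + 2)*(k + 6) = k^4 + 4*k^3 - 17*k^2 - 24*k + 36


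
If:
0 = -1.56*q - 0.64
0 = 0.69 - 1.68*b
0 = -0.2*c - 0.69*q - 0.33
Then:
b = 0.41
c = -0.23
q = -0.41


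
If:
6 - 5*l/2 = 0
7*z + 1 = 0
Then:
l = 12/5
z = -1/7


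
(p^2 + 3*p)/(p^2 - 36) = p*(p + 3)/(p^2 - 36)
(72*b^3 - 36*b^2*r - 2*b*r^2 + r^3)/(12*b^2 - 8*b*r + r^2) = 6*b + r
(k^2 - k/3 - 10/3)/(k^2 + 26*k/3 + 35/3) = (k - 2)/(k + 7)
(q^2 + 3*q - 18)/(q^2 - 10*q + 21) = (q + 6)/(q - 7)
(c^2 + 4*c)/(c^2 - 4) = c*(c + 4)/(c^2 - 4)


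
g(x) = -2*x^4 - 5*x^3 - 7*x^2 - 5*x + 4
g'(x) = -8*x^3 - 15*x^2 - 14*x - 5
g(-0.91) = 5.15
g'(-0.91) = 1.35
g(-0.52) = 5.26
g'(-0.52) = -0.65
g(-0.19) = 4.73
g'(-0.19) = -2.83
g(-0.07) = 4.32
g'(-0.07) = -4.09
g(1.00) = -15.00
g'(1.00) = -42.00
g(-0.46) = 5.22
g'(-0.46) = -0.96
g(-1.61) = 1.33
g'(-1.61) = 12.04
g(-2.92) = -62.00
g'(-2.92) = 107.16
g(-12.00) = -33776.00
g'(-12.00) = 11827.00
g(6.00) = -3950.00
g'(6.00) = -2357.00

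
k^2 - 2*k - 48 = (k - 8)*(k + 6)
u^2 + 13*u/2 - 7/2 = (u - 1/2)*(u + 7)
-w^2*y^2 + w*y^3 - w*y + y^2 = y*(-w + y)*(w*y + 1)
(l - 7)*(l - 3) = l^2 - 10*l + 21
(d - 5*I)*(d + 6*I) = d^2 + I*d + 30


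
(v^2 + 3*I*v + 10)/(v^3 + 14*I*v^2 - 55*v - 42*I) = (v^2 + 3*I*v + 10)/(v^3 + 14*I*v^2 - 55*v - 42*I)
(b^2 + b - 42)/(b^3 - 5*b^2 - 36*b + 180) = (b + 7)/(b^2 + b - 30)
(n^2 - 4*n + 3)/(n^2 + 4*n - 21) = (n - 1)/(n + 7)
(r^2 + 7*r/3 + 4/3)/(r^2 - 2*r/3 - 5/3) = (3*r + 4)/(3*r - 5)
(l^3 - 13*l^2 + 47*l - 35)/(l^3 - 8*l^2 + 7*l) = (l - 5)/l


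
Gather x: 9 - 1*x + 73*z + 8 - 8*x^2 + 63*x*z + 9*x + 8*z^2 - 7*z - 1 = -8*x^2 + x*(63*z + 8) + 8*z^2 + 66*z + 16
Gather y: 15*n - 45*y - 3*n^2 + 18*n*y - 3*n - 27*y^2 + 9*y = -3*n^2 + 12*n - 27*y^2 + y*(18*n - 36)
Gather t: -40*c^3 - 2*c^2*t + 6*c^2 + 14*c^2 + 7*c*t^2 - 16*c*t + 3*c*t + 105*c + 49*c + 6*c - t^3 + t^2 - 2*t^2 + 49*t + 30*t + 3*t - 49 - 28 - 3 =-40*c^3 + 20*c^2 + 160*c - t^3 + t^2*(7*c - 1) + t*(-2*c^2 - 13*c + 82) - 80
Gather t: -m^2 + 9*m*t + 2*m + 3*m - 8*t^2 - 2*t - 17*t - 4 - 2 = -m^2 + 5*m - 8*t^2 + t*(9*m - 19) - 6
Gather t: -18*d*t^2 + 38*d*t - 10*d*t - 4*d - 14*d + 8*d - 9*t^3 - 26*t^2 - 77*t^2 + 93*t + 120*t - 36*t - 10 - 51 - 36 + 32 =-10*d - 9*t^3 + t^2*(-18*d - 103) + t*(28*d + 177) - 65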